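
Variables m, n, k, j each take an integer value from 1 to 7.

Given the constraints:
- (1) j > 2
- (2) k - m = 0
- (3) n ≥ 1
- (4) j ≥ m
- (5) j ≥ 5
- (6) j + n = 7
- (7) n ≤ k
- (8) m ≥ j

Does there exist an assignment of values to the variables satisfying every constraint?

Satisfiable

One satisfying assignment is m = 5, n = 2, k = 5, j = 5.
For the less obvious constraints — constraint 2: k - m = 0; constraint 4: j = 5, m = 5; constraint 6: j + n = 7 — and the others hold by inspection.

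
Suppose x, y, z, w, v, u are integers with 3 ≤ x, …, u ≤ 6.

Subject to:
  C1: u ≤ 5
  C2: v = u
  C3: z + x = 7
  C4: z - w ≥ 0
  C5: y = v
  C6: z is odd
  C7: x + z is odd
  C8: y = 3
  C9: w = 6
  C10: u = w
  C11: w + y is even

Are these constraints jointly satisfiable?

Unsatisfiable

Constraint 8 fixes y = 3 and constraint 9 fixes w = 6. Constraints 2, 5, and 10 give y = v = u = w, so y = w. But 3 ≠ 6 — contradiction.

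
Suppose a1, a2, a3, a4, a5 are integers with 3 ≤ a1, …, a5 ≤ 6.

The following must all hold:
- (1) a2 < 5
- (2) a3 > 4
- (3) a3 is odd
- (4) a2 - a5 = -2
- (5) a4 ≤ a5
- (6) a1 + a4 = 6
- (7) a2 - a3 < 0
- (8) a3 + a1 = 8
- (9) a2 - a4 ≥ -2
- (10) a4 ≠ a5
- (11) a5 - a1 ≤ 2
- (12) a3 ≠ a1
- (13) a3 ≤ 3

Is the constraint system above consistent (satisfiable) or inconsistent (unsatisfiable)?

From constraint 2: a3 ≥ 5. From constraint 13: a3 ≤ 3. But 3 < 5, so no value of a3 works.

Unsatisfiable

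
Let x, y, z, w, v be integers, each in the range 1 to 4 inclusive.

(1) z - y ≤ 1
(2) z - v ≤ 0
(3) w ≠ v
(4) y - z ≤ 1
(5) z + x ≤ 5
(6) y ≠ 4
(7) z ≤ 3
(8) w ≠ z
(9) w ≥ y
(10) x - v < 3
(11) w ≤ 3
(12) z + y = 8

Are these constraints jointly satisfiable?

Unsatisfiable

From constraint 7: z ≤ 3. From constraints 9 and 11: y ≤ w ≤ 3. Hence z + y ≤ 6. But constraint 12 requires z + y = 8, and 8 > 6. Contradiction.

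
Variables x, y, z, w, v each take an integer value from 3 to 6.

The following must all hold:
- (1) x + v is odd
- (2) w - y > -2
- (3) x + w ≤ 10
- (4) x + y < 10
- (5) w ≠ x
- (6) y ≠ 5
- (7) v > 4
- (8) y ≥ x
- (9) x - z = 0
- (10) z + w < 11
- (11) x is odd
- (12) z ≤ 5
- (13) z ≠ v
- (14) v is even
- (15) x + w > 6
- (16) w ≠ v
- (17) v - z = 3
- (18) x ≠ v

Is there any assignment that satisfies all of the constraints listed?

Satisfiable

Try x = 3, y = 6, z = 3, w = 5, v = 6.
Check constraint 2: w - y = -1; constraint 3: x + w = 8; constraint 4: x + y = 9. The remaining constraints are straightforward to verify.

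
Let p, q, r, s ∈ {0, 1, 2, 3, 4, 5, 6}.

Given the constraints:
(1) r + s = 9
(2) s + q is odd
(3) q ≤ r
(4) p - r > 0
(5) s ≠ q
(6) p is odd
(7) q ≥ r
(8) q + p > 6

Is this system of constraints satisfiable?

Setting (p, q, r, s) = (5, 3, 3, 6) satisfies everything: constraint 1: r + s = 9; constraint 4: p - r = 2; constraint 8: q + p = 8, and the others follow.

Satisfiable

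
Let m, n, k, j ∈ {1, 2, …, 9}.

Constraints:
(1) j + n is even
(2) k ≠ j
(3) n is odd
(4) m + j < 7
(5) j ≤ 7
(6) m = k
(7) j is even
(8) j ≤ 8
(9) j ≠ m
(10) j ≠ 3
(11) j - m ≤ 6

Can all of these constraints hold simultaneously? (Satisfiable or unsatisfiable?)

Unsatisfiable

Constraint 7 makes j even and constraint 3 makes n odd, so j + n must be odd. Constraint 1 says j + n is even — contradiction.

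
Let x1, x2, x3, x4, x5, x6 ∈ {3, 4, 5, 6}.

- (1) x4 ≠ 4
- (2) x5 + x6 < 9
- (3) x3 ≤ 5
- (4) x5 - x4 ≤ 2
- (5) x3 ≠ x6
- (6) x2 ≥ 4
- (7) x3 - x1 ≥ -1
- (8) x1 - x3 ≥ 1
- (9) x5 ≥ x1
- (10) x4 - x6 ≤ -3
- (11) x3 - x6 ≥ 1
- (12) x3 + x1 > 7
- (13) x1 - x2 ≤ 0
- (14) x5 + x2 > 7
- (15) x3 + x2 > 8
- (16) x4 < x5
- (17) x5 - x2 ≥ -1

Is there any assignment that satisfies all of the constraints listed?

Constraints 4, 8, 10, 11, 13, and 17 give x4 − x5 ≥ -2, x5 − x2 ≥ -1, x2 − x1 ≥ 0, x1 − x3 ≥ 1, x3 − x6 ≥ 1, x6 − x4 ≥ 3.
Adding all 6 inequalities: the left sides telescope to 0, and the right sides sum to (-2) + (-1) + 0 + 1 + 1 + 3 = 2. So 0 ≥ 2, which is false.

Unsatisfiable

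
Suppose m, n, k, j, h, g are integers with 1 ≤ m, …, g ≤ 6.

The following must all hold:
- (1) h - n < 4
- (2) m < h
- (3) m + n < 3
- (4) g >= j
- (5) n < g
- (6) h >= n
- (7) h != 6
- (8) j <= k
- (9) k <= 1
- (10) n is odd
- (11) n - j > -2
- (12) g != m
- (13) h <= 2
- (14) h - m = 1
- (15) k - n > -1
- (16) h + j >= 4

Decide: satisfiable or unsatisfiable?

Unsatisfiable

From constraint 13: h ≤ 2. From constraints 8 and 9: j ≤ k ≤ 1. Hence h + j ≤ 3. But constraint 16 requires h + j ≥ 4, and 4 > 3. Contradiction.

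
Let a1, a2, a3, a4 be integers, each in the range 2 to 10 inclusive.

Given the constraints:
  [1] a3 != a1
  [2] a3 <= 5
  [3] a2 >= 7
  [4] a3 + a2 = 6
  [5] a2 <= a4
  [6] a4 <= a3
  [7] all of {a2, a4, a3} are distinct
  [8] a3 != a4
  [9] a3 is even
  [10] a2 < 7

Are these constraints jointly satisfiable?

From constraints 3 and 5: a4 ≥ a2 and a2 ≥ 7, so a4 ≥ 7. From constraints 2 and 6: a4 ≤ a3 and a3 ≤ 5, so a4 ≤ 5. But 5 < 7, so no value of a4 works.

Unsatisfiable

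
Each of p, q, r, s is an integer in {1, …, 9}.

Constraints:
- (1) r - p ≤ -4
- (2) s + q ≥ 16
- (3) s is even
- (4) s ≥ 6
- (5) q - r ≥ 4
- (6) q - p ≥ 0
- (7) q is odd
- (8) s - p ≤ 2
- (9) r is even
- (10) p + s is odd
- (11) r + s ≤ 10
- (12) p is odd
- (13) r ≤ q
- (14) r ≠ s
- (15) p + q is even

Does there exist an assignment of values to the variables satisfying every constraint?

Satisfiable

Take p = 7, q = 9, r = 2, s = 8. Then constraint 1: r - p = -5; constraint 2: s + q = 17; constraint 5: q - r = 7, and every other listed constraint is also met.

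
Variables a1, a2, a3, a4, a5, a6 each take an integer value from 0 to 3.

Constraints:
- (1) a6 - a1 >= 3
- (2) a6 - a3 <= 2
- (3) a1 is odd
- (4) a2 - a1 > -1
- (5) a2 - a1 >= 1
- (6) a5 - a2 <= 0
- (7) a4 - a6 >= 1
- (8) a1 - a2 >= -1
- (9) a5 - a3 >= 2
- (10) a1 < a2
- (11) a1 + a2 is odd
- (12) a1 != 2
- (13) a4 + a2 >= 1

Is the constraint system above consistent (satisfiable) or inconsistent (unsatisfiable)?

Unsatisfiable

Constraints 1, 2, 6, 8, and 9 give a1 − a2 ≥ -1, a2 − a5 ≥ 0, a5 − a3 ≥ 2, a3 − a6 ≥ -2, a6 − a1 ≥ 3.
Adding all 5 inequalities: the left sides telescope to 0, and the right sides sum to (-1) + 0 + 2 + (-2) + 3 = 2. So 0 ≥ 2, which is false.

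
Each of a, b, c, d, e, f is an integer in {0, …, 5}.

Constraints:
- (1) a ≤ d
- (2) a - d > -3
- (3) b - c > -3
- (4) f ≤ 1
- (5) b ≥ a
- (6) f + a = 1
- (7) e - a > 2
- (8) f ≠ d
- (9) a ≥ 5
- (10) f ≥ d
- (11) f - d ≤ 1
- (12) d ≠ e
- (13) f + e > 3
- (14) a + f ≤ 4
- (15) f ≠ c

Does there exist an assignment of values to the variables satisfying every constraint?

From constraints 1 and 9: d ≥ a and a ≥ 5, so d ≥ 5. From constraints 4 and 10: d ≤ f and f ≤ 1, so d ≤ 1. But 1 < 5, so no value of d works.

Unsatisfiable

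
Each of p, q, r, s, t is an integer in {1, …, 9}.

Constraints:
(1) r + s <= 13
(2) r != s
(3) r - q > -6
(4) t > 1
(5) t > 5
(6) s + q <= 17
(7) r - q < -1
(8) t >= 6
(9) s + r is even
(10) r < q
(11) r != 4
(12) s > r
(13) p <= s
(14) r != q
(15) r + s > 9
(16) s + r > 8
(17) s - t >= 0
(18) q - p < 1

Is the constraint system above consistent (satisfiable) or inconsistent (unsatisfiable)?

Try p = 7, q = 6, r = 2, s = 8, t = 7.
Check constraint 1: r + s = 10; constraint 3: r - q = -4; constraint 6: s + q = 14. The remaining constraints are straightforward to verify.

Satisfiable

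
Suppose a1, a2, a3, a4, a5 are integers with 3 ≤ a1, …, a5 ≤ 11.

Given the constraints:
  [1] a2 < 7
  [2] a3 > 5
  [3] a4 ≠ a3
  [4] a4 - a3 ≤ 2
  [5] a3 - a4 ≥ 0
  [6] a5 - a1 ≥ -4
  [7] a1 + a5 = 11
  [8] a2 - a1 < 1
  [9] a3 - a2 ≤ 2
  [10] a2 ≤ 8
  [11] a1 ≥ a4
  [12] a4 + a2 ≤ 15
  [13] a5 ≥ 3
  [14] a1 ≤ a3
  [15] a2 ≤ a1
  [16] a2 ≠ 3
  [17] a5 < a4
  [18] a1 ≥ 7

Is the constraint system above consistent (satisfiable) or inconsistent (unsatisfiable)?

Satisfiable

Setting (a1, a2, a3, a4, a5) = (7, 6, 7, 6, 4) satisfies everything: constraint 4: a4 - a3 = -1; constraint 5: a3 - a4 = 1; constraint 6: a5 - a1 = -3, and the others follow.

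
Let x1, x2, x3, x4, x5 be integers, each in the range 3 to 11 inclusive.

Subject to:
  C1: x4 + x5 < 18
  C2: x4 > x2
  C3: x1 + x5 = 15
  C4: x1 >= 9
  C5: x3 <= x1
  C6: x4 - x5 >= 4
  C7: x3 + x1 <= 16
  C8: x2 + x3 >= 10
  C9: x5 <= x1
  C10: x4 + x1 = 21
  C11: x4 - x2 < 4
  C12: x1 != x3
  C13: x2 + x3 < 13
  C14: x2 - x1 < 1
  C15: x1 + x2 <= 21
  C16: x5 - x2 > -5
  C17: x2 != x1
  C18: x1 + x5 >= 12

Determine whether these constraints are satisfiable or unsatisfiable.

Satisfiable

Take x1 = 10, x2 = 9, x3 = 3, x4 = 11, x5 = 5. Then constraint 1: x4 + x5 = 16; constraint 3: x1 + x5 = 15, and every other listed constraint is also met.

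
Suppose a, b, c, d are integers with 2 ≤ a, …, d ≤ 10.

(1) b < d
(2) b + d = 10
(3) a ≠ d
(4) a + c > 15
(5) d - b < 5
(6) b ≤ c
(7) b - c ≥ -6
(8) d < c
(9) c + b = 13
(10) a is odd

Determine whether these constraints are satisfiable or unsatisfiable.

Satisfiable

Setting (a, b, c, d) = (9, 4, 9, 6) satisfies everything: constraint 2: b + d = 10; constraint 4: a + c = 18, and the others follow.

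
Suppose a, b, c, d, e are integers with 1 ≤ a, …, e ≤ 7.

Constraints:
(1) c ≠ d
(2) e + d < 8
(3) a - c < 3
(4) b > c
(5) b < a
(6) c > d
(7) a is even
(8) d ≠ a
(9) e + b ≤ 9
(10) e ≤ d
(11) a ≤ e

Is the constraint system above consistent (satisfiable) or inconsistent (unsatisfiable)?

Unsatisfiable

Constraints 4, 5, 6, 10, and 11 give d < c, c < b, b < a, a ≤ e, e ≤ d. Chaining: d < c < b < a ≤ e ≤ d, which forces d < d — impossible.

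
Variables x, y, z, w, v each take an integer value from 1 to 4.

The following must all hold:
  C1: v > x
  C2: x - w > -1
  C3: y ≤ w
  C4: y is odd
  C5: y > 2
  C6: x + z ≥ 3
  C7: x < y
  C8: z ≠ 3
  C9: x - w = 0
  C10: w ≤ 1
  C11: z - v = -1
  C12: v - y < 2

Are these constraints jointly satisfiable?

Unsatisfiable

From constraint 5: y ≥ 3. From constraints 3 and 10: y ≤ w and w ≤ 1, so y ≤ 1. But 1 < 3, so no value of y works.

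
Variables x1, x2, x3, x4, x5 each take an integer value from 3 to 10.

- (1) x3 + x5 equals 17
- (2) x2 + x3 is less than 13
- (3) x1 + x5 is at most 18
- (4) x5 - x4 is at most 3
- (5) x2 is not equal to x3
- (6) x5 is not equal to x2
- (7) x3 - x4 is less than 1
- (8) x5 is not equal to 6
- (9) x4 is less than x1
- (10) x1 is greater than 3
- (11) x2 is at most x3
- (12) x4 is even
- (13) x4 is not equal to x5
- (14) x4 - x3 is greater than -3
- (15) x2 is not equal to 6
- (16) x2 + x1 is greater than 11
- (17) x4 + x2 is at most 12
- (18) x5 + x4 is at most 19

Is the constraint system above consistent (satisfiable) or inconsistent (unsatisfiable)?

Try x1 = 9, x2 = 4, x3 = 8, x4 = 8, x5 = 9.
Check constraint 1: x3 + x5 = 17; constraint 2: x2 + x3 = 12; constraint 3: x1 + x5 = 18. The remaining constraints are straightforward to verify.

Satisfiable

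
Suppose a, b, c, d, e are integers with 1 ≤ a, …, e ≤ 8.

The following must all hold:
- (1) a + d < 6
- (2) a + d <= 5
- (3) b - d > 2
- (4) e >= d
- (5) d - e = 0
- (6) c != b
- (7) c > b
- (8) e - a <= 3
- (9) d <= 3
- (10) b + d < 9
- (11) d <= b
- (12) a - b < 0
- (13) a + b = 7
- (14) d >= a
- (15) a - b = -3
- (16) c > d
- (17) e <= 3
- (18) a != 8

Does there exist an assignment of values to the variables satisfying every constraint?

Satisfiable

Try a = 2, b = 5, c = 7, d = 2, e = 2.
Check constraint 1: a + d = 4; constraint 2: a + d = 4. The remaining constraints are straightforward to verify.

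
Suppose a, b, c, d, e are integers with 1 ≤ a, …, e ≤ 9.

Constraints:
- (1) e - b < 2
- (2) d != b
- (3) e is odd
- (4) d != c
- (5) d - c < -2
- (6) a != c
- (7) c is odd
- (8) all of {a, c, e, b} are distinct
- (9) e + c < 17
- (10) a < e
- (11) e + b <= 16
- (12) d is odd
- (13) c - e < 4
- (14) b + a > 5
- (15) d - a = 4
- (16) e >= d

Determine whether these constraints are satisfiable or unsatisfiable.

Satisfiable

One satisfying assignment is a = 1, b = 6, c = 9, d = 5, e = 7.
For the less obvious constraints — constraint 1: e - b = 1; constraint 5: d - c = -4 — and the others hold by inspection.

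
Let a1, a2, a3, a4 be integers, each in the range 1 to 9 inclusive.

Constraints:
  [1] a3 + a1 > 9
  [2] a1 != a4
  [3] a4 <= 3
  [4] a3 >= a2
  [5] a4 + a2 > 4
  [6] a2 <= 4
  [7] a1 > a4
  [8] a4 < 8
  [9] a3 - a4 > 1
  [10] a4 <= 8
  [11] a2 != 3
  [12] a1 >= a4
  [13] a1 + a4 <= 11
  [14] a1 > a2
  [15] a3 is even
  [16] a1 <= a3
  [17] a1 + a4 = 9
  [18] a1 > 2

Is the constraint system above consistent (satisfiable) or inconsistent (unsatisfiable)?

The assignment a1 = 6, a2 = 2, a3 = 6, a4 = 3 works:
  constraint 1 holds since a3 + a1 = 12.
  constraint 5 holds since a4 + a2 = 5.
The rest check out directly.

Satisfiable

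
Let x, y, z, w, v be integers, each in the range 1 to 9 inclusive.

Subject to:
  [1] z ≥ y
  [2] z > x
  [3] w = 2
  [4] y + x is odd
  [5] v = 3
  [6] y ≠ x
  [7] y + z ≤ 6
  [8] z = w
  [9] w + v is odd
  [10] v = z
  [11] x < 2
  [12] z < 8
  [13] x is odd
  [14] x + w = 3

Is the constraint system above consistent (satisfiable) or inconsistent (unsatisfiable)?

Constraint 5 fixes v = 3 and constraint 3 fixes w = 2. Constraints 8 and 10 give v = z = w, so v = w. But 3 ≠ 2 — contradiction.

Unsatisfiable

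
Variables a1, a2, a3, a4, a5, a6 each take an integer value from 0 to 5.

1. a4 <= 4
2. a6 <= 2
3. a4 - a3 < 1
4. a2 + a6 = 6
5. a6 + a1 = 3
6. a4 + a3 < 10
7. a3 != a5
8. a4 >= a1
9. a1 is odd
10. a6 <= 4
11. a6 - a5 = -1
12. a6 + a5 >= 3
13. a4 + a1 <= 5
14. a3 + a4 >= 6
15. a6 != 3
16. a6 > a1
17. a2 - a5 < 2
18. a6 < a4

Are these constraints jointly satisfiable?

One satisfying assignment is a1 = 1, a2 = 4, a3 = 4, a4 = 4, a5 = 3, a6 = 2.
For the less obvious constraints — constraint 3: a4 - a3 = 0; constraint 4: a2 + a6 = 6 — and the others hold by inspection.

Satisfiable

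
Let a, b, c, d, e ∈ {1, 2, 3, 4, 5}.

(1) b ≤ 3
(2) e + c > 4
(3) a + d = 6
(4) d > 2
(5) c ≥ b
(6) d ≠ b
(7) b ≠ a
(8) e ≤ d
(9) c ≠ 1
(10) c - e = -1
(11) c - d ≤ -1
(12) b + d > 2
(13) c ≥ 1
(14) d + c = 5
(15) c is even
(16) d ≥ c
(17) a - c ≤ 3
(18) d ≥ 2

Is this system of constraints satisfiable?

Satisfiable

Take a = 3, b = 2, c = 2, d = 3, e = 3. Then constraint 2: e + c = 5; constraint 3: a + d = 6; constraint 10: c - e = -1, and every other listed constraint is also met.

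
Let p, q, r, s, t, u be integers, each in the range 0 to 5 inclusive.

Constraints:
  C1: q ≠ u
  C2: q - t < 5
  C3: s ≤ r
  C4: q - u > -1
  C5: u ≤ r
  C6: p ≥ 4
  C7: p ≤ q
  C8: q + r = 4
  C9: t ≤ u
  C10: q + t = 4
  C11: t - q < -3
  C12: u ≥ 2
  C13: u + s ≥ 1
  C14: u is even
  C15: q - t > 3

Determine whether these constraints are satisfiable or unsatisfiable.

From constraints 6 and 7: q ≥ p ≥ 4. From constraints 5 and 12: r ≥ u ≥ 2. Hence q + r ≥ 6. But constraint 8 requires q + r = 4, and 4 < 6. Contradiction.

Unsatisfiable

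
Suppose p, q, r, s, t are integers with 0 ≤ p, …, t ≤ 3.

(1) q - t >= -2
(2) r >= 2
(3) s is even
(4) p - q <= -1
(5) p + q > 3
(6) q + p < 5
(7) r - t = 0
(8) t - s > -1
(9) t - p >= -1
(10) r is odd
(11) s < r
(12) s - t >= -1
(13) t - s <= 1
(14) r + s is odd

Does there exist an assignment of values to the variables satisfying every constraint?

Setting (p, q, r, s, t) = (1, 3, 3, 2, 3) satisfies everything: constraint 1: q - t = 0; constraint 4: p - q = -2, and the others follow.

Satisfiable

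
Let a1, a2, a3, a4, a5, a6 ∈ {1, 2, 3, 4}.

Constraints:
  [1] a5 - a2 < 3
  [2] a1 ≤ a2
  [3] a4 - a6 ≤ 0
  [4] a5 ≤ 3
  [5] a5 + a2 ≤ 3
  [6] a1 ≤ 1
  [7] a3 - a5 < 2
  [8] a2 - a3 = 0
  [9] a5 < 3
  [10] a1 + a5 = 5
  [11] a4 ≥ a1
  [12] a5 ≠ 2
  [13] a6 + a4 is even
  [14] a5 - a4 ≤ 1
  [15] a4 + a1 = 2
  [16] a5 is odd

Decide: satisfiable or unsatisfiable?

Unsatisfiable

From constraint 6: a1 ≤ 1. From constraint 4: a5 ≤ 3. Hence a1 + a5 ≤ 4. But constraint 10 requires a1 + a5 = 5, and 5 > 4. Contradiction.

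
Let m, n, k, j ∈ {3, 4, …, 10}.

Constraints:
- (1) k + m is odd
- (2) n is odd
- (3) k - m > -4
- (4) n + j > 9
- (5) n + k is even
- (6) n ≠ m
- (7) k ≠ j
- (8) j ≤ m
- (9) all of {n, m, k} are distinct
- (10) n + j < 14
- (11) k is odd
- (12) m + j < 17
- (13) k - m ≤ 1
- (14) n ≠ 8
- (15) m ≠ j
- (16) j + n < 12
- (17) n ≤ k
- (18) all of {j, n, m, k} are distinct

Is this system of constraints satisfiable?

The assignment m = 10, n = 7, k = 9, j = 4 works:
  constraint 3 holds since k - m = -1.
  constraint 4 holds since n + j = 11.
The rest check out directly.

Satisfiable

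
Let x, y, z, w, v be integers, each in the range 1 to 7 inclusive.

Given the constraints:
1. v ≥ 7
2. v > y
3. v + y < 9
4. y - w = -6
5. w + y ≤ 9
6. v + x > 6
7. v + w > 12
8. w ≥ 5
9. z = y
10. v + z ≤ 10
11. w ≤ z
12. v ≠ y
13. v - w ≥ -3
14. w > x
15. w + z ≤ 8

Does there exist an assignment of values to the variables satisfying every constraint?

From constraint 1: v ≥ 7. From constraints 8 and 11: z ≥ w ≥ 5. Hence v + z ≥ 12. But constraint 10 requires v + z ≤ 10, and 10 < 12. Contradiction.

Unsatisfiable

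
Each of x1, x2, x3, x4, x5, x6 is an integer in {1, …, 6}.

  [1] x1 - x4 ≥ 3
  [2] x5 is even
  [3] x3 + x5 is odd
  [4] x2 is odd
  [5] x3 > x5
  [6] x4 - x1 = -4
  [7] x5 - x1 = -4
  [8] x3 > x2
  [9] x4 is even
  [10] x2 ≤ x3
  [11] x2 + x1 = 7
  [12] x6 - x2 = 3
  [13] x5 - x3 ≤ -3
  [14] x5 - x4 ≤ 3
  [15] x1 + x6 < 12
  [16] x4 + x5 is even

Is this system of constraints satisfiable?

Take x1 = 6, x2 = 1, x3 = 5, x4 = 2, x5 = 2, x6 = 4. Then constraint 1: x1 - x4 = 4; constraint 6: x4 - x1 = -4, and every other listed constraint is also met.

Satisfiable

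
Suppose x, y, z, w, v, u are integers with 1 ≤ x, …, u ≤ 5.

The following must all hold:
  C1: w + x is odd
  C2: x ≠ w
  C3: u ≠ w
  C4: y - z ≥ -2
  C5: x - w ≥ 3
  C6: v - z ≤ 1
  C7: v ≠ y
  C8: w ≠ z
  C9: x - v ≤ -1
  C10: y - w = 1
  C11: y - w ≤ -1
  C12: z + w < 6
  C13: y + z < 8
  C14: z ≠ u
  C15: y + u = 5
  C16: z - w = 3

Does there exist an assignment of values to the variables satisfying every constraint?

Constraints 4, 5, 6, 9, and 11 give y − z ≥ -2, z − v ≥ -1, v − x ≥ 1, x − w ≥ 3, w − y ≥ 1.
Adding all 5 inequalities: the left sides telescope to 0, and the right sides sum to (-2) + (-1) + 1 + 3 + 1 = 2. So 0 ≥ 2, which is false.

Unsatisfiable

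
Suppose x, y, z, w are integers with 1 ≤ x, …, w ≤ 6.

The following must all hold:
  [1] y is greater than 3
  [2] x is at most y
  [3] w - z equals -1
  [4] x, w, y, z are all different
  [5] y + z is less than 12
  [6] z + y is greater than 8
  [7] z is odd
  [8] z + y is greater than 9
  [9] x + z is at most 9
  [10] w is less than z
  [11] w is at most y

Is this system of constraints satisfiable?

The assignment x = 3, y = 6, z = 5, w = 4 works:
  constraint 3 holds since w - z = -1.
  constraint 5 holds since y + z = 11.
The rest check out directly.

Satisfiable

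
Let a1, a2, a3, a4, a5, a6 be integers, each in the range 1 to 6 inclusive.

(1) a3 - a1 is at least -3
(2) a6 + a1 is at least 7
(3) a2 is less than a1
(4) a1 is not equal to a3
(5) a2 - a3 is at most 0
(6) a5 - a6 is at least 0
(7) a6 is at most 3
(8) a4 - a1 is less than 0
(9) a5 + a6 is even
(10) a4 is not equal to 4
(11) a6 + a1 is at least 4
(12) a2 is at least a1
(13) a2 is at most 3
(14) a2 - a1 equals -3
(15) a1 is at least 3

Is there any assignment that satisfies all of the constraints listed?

From constraint 7: a6 ≤ 3. From constraints 12 and 13: a1 ≤ a2 ≤ 3. Hence a6 + a1 ≤ 6. But constraint 2 requires a6 + a1 ≥ 7, and 7 > 6. Contradiction.

Unsatisfiable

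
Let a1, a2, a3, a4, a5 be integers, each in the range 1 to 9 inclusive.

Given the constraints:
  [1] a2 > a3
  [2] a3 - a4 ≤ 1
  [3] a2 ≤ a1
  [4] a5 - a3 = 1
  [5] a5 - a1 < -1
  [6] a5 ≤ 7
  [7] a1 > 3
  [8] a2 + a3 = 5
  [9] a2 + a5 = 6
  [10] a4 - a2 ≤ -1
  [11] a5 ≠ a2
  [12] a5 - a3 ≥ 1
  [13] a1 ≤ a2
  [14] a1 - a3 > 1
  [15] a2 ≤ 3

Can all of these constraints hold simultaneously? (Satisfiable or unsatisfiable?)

Unsatisfiable

From constraint 7: a1 ≥ 4. From constraints 13 and 15: a1 ≤ a2 and a2 ≤ 3, so a1 ≤ 3. But 3 < 4, so no value of a1 works.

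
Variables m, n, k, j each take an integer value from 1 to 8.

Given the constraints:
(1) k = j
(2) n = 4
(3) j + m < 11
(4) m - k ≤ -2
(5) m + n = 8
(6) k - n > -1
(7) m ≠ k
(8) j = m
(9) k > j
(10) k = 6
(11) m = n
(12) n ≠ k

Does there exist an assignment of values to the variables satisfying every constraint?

Unsatisfiable

Constraint 10 fixes k = 6 and constraint 2 fixes n = 4. Constraints 1, 8, and 11 give k = j = m = n, so k = n. But 6 ≠ 4 — contradiction.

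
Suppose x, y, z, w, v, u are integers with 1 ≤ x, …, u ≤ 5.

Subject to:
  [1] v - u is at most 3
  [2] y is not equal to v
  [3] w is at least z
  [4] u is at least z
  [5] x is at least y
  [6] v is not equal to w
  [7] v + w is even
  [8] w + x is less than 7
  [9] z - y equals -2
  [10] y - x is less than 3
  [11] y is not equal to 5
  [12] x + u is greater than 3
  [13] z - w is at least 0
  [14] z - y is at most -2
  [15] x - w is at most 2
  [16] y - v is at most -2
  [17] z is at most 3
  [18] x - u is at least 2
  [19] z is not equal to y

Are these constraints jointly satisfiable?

Unsatisfiable

Constraints 1, 13, 14, 15, 16, and 18 give v − y ≥ 2, y − z ≥ 2, z − w ≥ 0, w − x ≥ -2, x − u ≥ 2, u − v ≥ -3.
Adding all 6 inequalities: the left sides telescope to 0, and the right sides sum to 2 + 2 + 0 + (-2) + 2 + (-3) = 1. So 0 ≥ 1, which is false.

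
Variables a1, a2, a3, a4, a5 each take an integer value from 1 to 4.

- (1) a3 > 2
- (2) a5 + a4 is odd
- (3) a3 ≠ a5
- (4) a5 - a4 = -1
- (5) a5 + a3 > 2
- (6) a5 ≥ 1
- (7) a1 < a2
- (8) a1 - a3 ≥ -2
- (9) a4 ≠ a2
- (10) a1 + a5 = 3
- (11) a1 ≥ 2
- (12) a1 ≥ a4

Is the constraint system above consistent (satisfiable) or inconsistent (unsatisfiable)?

Satisfiable

Take a1 = 2, a2 = 3, a3 = 4, a4 = 2, a5 = 1. Then constraint 4: a5 - a4 = -1; constraint 5: a5 + a3 = 5; constraint 8: a1 - a3 = -2, and every other listed constraint is also met.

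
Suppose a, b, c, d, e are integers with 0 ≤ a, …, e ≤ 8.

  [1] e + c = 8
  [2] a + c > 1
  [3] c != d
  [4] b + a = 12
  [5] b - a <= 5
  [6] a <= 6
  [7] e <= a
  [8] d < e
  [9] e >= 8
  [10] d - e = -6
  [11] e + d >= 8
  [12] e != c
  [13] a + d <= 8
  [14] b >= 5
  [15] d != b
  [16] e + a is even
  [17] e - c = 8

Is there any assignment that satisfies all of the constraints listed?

Unsatisfiable

From constraint 14: b ≥ 5. From constraints 7 and 9: a ≥ e ≥ 8. Hence b + a ≥ 13. But constraint 4 requires b + a = 12, and 12 < 13. Contradiction.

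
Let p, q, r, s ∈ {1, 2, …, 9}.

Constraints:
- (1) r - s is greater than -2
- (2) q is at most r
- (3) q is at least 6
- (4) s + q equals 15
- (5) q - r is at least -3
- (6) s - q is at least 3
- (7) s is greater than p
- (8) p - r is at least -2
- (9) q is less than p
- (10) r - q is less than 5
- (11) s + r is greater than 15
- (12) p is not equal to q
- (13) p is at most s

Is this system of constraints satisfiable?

The assignment p = 8, q = 6, r = 9, s = 9 works:
  constraint 1 holds since r - s = 0.
  constraint 4 holds since s + q = 15.
  constraint 5 holds since q - r = -3.
The rest check out directly.

Satisfiable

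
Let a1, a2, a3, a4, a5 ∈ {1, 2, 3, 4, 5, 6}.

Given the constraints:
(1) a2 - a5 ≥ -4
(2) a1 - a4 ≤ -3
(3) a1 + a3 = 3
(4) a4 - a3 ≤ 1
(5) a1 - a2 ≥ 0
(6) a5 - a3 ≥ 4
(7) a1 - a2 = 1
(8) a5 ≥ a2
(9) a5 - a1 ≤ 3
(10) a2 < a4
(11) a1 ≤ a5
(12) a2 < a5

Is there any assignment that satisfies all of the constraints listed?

Unsatisfiable

Constraints 1, 2, 4, 5, and 6 give a1 − a2 ≥ 0, a2 − a5 ≥ -4, a5 − a3 ≥ 4, a3 − a4 ≥ -1, a4 − a1 ≥ 3.
Adding all 5 inequalities: the left sides telescope to 0, and the right sides sum to 0 + (-4) + 4 + (-1) + 3 = 2. So 0 ≥ 2, which is false.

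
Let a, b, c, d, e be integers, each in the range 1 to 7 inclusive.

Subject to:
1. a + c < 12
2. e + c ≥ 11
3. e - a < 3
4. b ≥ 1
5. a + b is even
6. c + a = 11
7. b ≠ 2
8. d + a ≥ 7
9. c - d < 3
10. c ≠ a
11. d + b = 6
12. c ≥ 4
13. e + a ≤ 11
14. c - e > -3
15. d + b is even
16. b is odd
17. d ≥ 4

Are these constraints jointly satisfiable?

Satisfiable

One satisfying assignment is a = 5, b = 1, c = 6, d = 5, e = 6.
For the less obvious constraints — constraint 1: a + c = 11; constraint 2: e + c = 12; constraint 3: e - a = 1 — and the others hold by inspection.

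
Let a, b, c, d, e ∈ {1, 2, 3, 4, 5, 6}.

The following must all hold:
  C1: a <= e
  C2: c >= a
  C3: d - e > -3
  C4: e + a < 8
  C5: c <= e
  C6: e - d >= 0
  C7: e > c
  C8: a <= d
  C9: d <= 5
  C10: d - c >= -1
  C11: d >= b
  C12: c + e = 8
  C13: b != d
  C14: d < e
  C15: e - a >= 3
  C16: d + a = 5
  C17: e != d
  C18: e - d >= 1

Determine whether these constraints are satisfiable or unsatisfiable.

Satisfiable

Setting (a, b, c, d, e) = (2, 2, 3, 3, 5) satisfies everything: constraint 3: d - e = -2; constraint 4: e + a = 7; constraint 6: e - d = 2, and the others follow.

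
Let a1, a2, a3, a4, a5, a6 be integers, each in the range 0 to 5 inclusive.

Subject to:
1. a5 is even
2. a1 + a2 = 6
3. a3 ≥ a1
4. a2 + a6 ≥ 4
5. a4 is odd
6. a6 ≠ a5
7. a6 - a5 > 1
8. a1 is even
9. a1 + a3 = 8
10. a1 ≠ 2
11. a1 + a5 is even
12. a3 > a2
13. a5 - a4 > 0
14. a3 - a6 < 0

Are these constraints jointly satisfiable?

Try a1 = 4, a2 = 2, a3 = 4, a4 = 1, a5 = 2, a6 = 5.
Check constraint 2: a1 + a2 = 6; constraint 4: a2 + a6 = 7. The remaining constraints are straightforward to verify.

Satisfiable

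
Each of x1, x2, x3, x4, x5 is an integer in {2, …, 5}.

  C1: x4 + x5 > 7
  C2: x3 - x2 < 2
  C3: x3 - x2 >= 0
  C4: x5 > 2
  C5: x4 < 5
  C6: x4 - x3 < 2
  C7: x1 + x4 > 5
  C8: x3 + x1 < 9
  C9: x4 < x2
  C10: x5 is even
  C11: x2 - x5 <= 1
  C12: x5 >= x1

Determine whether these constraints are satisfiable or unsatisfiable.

Try x1 = 2, x2 = 5, x3 = 5, x4 = 4, x5 = 4.
Check constraint 1: x4 + x5 = 8; constraint 2: x3 - x2 = 0. The remaining constraints are straightforward to verify.

Satisfiable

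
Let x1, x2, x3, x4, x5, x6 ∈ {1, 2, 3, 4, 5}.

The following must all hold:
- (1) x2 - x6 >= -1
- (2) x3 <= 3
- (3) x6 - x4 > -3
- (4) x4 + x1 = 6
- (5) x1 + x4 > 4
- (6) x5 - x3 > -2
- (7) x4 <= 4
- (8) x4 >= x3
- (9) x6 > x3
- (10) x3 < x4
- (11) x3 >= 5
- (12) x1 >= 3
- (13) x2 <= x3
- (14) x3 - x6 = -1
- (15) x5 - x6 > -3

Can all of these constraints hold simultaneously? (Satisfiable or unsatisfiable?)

Unsatisfiable

From constraints 8 and 11: x4 ≥ x3 ≥ 5. From constraint 12: x1 ≥ 3. Hence x4 + x1 ≥ 8. But constraint 4 requires x4 + x1 = 6, and 6 < 8. Contradiction.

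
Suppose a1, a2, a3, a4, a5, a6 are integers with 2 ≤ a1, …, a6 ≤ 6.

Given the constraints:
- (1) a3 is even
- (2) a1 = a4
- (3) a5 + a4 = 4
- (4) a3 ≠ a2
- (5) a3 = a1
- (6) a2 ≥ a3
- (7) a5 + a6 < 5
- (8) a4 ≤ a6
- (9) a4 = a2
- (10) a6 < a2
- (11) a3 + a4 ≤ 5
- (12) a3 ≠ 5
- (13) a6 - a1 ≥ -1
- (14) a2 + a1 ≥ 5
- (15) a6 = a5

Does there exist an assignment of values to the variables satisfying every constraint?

From constraints 2, 5, and 9, a3 = a1 = a4 = a2, so a3 = a2. But constraint 4 says a3 ≠ a2. Contradiction.

Unsatisfiable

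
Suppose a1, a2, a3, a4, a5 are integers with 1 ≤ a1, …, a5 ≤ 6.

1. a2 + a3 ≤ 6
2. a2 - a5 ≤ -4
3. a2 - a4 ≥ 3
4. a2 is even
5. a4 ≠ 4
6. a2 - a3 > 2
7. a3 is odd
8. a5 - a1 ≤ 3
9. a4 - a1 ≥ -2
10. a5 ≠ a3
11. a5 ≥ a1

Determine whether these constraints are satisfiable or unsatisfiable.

Unsatisfiable

Constraints 2, 3, 8, and 9 give a1 − a5 ≥ -3, a5 − a2 ≥ 4, a2 − a4 ≥ 3, a4 − a1 ≥ -2.
Adding all 4 inequalities: the left sides telescope to 0, and the right sides sum to (-3) + 4 + 3 + (-2) = 2. So 0 ≥ 2, which is false.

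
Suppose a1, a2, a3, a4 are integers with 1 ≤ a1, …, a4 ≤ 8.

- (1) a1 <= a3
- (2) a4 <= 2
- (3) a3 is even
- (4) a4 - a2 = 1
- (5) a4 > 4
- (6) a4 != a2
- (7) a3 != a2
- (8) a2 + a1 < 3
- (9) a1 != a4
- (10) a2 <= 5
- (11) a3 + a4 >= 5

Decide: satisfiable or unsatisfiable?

Unsatisfiable

From constraint 5: a4 ≥ 5. From constraint 2: a4 ≤ 2. But 2 < 5, so no value of a4 works.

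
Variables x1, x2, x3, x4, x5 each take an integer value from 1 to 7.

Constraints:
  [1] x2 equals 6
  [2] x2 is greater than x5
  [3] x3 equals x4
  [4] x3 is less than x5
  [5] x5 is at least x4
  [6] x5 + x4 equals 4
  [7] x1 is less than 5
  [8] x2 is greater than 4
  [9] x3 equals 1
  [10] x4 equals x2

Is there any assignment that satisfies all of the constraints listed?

Constraint 9 fixes x3 = 1 and constraint 1 fixes x2 = 6. Constraints 3 and 10 give x3 = x4 = x2, so x3 = x2. But 1 ≠ 6 — contradiction.

Unsatisfiable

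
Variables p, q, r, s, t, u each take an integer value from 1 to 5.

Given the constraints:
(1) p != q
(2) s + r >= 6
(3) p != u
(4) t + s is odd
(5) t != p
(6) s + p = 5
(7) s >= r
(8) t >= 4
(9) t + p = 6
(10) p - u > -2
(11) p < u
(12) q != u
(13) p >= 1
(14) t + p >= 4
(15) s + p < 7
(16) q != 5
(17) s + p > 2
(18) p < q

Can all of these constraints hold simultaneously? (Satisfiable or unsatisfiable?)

One satisfying assignment is p = 1, q = 4, r = 3, s = 4, t = 5, u = 2.
For the less obvious constraints — constraint 2: s + r = 7; constraint 6: s + p = 5; constraint 9: t + p = 6 — and the others hold by inspection.

Satisfiable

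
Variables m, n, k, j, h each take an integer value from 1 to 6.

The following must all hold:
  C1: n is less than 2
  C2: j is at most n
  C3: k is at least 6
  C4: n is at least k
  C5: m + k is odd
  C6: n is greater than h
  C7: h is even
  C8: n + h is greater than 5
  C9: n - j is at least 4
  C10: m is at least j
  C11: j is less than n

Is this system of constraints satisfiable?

Unsatisfiable

From constraints 3 and 4: n ≥ k and k ≥ 6, so n ≥ 6. From constraint 1: n ≤ 1. But 1 < 6, so no value of n works.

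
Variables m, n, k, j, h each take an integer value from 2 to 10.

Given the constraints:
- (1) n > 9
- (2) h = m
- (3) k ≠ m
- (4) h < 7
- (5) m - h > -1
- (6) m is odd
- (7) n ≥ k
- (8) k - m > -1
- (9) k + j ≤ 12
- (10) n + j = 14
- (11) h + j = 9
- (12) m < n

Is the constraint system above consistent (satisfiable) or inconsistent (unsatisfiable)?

Try m = 5, n = 10, k = 6, j = 4, h = 5.
Check constraint 5: m - h = 0; constraint 8: k - m = 1. The remaining constraints are straightforward to verify.

Satisfiable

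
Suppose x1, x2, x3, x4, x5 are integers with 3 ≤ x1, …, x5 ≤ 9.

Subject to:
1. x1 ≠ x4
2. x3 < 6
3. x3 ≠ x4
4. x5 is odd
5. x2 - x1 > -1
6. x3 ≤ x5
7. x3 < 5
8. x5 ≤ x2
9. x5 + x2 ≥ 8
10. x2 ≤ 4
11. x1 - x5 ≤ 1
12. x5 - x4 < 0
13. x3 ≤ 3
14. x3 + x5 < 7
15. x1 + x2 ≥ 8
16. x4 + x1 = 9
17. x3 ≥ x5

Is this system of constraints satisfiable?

Unsatisfiable

From constraints 13 and 17: x5 ≤ x3 ≤ 3. From constraint 10: x2 ≤ 4. Hence x5 + x2 ≤ 7. But constraint 9 requires x5 + x2 ≥ 8, and 8 > 7. Contradiction.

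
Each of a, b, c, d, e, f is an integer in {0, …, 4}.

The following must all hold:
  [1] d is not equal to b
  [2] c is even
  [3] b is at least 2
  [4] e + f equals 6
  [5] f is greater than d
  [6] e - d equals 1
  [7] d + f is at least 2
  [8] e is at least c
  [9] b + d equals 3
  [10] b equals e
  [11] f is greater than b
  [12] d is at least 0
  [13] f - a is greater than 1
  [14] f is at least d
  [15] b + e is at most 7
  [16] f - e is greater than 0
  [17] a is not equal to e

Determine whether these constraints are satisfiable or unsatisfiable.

Try a = 0, b = 2, c = 2, d = 1, e = 2, f = 4.
Check constraint 4: e + f = 6; constraint 6: e - d = 1; constraint 7: d + f = 5. The remaining constraints are straightforward to verify.

Satisfiable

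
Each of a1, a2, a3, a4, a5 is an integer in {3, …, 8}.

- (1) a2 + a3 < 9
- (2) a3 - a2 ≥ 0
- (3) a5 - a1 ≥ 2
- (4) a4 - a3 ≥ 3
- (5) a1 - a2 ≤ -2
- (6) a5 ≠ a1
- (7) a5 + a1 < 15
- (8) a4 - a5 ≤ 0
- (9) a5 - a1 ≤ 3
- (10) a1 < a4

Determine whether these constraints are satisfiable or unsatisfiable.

Constraints 2, 4, 5, 8, and 9 give a2 − a1 ≥ 2, a1 − a5 ≥ -3, a5 − a4 ≥ 0, a4 − a3 ≥ 3, a3 − a2 ≥ 0.
Adding all 5 inequalities: the left sides telescope to 0, and the right sides sum to 2 + (-3) + 0 + 3 + 0 = 2. So 0 ≥ 2, which is false.

Unsatisfiable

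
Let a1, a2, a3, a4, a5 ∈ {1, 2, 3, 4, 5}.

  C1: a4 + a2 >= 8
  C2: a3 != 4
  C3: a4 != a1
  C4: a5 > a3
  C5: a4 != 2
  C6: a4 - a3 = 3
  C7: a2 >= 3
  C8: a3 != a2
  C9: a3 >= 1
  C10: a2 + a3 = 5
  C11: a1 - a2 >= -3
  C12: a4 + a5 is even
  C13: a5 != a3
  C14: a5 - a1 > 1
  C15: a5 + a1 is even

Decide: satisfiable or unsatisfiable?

One satisfying assignment is a1 = 2, a2 = 4, a3 = 1, a4 = 4, a5 = 4.
For the less obvious constraints — constraint 1: a4 + a2 = 8; constraint 6: a4 - a3 = 3; constraint 10: a2 + a3 = 5 — and the others hold by inspection.

Satisfiable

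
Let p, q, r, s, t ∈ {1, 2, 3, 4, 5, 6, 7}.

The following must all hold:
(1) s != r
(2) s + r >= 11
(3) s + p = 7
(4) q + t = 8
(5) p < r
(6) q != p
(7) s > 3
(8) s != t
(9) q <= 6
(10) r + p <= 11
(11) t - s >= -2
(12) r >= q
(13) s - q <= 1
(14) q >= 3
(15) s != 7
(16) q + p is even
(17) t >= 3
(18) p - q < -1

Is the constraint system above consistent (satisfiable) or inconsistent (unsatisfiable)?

One satisfying assignment is p = 2, q = 4, r = 6, s = 5, t = 4.
For the less obvious constraints — constraint 2: s + r = 11; constraint 3: s + p = 7; constraint 4: q + t = 8 — and the others hold by inspection.

Satisfiable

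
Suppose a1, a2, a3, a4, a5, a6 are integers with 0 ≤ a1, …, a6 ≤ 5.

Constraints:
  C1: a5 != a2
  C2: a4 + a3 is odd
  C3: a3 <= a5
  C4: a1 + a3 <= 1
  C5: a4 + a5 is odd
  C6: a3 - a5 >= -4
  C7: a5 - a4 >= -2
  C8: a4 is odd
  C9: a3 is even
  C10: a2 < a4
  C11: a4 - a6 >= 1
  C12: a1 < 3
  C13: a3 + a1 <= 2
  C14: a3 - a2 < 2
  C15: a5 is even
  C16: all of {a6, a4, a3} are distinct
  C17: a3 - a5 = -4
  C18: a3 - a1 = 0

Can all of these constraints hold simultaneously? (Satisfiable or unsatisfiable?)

Satisfiable

Take a1 = 0, a2 = 1, a3 = 0, a4 = 5, a5 = 4, a6 = 2. Then constraint 4: a1 + a3 = 0; constraint 6: a3 - a5 = -4; constraint 7: a5 - a4 = -1, and every other listed constraint is also met.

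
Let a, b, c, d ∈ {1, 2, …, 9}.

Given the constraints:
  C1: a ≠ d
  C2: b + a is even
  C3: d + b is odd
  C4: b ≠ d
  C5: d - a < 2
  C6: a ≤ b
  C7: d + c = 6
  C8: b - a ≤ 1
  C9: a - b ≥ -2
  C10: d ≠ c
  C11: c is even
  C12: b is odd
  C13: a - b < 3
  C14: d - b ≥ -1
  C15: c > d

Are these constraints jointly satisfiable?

Try a = 1, b = 1, c = 4, d = 2.
Check constraint 5: d - a = 1; constraint 7: d + c = 6; constraint 8: b - a = 0. The remaining constraints are straightforward to verify.

Satisfiable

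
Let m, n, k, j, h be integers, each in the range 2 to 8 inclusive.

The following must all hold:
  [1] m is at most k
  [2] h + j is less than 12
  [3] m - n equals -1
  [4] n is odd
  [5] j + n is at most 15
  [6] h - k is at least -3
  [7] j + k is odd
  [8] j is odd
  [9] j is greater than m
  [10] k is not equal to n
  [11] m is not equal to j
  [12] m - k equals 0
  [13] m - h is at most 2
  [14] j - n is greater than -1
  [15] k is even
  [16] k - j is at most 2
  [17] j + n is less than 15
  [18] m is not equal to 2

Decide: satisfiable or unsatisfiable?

Satisfiable

Setting (m, n, k, j, h) = (6, 7, 6, 7, 4) satisfies everything: constraint 2: h + j = 11; constraint 3: m - n = -1; constraint 5: j + n = 14, and the others follow.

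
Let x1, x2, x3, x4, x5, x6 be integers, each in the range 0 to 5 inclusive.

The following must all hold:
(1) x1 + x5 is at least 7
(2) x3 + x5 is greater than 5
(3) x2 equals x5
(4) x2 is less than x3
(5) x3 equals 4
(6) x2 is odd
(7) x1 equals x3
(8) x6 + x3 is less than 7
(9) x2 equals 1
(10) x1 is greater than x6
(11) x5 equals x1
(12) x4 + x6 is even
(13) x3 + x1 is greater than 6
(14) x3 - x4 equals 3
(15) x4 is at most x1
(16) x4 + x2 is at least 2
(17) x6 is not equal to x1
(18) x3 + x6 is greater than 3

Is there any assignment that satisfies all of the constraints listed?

Constraint 9 fixes x2 = 1 and constraint 5 fixes x3 = 4. Constraints 3, 7, and 11 give x2 = x5 = x1 = x3, so x2 = x3. But 1 ≠ 4 — contradiction.

Unsatisfiable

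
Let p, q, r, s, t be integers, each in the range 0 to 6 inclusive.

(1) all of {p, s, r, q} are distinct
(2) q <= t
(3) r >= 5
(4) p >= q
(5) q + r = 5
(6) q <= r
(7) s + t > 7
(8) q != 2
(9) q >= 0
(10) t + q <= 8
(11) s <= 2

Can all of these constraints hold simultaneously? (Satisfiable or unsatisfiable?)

Satisfiable

Setting (p, q, r, s, t) = (6, 0, 5, 2, 6) satisfies everything: constraint 5: q + r = 5; constraint 7: s + t = 8; constraint 10: t + q = 6, and the others follow.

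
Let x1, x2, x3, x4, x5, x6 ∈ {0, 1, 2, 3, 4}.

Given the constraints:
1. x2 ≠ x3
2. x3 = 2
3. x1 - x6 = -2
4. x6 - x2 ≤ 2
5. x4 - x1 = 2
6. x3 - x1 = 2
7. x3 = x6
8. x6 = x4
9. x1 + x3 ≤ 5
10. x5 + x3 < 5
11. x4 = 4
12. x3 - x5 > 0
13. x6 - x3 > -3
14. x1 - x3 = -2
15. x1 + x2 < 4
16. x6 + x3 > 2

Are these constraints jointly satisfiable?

Constraint 2 fixes x3 = 2 and constraint 11 fixes x4 = 4. Constraints 7 and 8 give x3 = x6 = x4, so x3 = x4. But 2 ≠ 4 — contradiction.

Unsatisfiable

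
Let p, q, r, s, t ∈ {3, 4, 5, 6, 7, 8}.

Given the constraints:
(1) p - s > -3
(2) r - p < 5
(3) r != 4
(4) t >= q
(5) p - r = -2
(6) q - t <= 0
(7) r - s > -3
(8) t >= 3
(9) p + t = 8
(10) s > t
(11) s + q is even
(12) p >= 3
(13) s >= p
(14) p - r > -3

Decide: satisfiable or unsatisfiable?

Satisfiable

Take p = 4, q = 4, r = 6, s = 6, t = 4. Then constraint 1: p - s = -2; constraint 2: r - p = 2; constraint 5: p - r = -2, and every other listed constraint is also met.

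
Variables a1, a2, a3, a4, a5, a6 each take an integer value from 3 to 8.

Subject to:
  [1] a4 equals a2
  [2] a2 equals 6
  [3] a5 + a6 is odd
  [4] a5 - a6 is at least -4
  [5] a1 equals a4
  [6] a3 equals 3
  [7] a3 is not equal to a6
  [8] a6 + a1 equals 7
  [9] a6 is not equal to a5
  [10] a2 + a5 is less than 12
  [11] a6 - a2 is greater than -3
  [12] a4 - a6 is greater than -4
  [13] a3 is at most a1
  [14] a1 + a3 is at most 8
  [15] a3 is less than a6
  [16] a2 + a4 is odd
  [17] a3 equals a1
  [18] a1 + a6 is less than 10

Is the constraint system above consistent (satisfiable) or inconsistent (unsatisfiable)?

Constraint 6 fixes a3 = 3 and constraint 2 fixes a2 = 6. Constraints 1, 5, and 17 give a3 = a1 = a4 = a2, so a3 = a2. But 3 ≠ 6 — contradiction.

Unsatisfiable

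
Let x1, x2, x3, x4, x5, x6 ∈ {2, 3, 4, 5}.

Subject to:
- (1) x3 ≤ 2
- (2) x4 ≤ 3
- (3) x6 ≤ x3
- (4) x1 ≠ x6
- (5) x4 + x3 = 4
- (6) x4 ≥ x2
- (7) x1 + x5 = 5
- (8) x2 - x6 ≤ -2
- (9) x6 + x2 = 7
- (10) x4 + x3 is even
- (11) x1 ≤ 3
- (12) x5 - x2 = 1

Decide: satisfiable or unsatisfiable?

From constraints 1 and 3: x6 ≤ x3 ≤ 2. From constraints 2 and 6: x2 ≤ x4 ≤ 3. Hence x6 + x2 ≤ 5. But constraint 9 requires x6 + x2 = 7, and 7 > 5. Contradiction.

Unsatisfiable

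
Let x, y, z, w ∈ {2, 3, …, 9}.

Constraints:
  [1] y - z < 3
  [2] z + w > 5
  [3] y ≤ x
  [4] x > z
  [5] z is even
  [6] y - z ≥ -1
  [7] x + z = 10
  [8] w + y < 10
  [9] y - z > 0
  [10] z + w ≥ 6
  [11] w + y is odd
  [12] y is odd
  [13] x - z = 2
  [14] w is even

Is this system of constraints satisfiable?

Setting (x, y, z, w) = (6, 5, 4, 4) satisfies everything: constraint 1: y - z = 1; constraint 2: z + w = 8, and the others follow.

Satisfiable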